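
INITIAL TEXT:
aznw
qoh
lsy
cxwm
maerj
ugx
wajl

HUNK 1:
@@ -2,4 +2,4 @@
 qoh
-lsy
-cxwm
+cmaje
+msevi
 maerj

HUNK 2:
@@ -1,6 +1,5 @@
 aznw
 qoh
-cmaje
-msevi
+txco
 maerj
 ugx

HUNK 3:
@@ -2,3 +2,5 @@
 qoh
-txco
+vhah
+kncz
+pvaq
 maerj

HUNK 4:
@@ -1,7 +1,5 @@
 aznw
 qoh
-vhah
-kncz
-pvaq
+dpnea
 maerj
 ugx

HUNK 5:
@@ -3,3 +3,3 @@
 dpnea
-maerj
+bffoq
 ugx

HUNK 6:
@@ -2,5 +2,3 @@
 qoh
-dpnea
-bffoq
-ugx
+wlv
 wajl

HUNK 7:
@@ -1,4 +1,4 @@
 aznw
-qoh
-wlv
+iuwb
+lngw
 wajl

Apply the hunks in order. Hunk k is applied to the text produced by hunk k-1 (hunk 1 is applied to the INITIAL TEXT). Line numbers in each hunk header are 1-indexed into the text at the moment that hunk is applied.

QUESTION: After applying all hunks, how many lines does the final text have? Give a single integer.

Hunk 1: at line 2 remove [lsy,cxwm] add [cmaje,msevi] -> 7 lines: aznw qoh cmaje msevi maerj ugx wajl
Hunk 2: at line 1 remove [cmaje,msevi] add [txco] -> 6 lines: aznw qoh txco maerj ugx wajl
Hunk 3: at line 2 remove [txco] add [vhah,kncz,pvaq] -> 8 lines: aznw qoh vhah kncz pvaq maerj ugx wajl
Hunk 4: at line 1 remove [vhah,kncz,pvaq] add [dpnea] -> 6 lines: aznw qoh dpnea maerj ugx wajl
Hunk 5: at line 3 remove [maerj] add [bffoq] -> 6 lines: aznw qoh dpnea bffoq ugx wajl
Hunk 6: at line 2 remove [dpnea,bffoq,ugx] add [wlv] -> 4 lines: aznw qoh wlv wajl
Hunk 7: at line 1 remove [qoh,wlv] add [iuwb,lngw] -> 4 lines: aznw iuwb lngw wajl
Final line count: 4

Answer: 4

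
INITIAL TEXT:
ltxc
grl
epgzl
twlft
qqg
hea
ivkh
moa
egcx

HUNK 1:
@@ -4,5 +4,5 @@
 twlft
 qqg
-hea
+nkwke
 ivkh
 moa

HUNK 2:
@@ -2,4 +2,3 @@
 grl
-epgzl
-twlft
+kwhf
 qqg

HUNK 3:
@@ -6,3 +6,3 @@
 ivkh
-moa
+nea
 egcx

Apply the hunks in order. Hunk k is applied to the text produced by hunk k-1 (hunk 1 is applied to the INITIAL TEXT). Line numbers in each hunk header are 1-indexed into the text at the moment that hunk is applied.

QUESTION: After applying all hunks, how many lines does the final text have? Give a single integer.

Hunk 1: at line 4 remove [hea] add [nkwke] -> 9 lines: ltxc grl epgzl twlft qqg nkwke ivkh moa egcx
Hunk 2: at line 2 remove [epgzl,twlft] add [kwhf] -> 8 lines: ltxc grl kwhf qqg nkwke ivkh moa egcx
Hunk 3: at line 6 remove [moa] add [nea] -> 8 lines: ltxc grl kwhf qqg nkwke ivkh nea egcx
Final line count: 8

Answer: 8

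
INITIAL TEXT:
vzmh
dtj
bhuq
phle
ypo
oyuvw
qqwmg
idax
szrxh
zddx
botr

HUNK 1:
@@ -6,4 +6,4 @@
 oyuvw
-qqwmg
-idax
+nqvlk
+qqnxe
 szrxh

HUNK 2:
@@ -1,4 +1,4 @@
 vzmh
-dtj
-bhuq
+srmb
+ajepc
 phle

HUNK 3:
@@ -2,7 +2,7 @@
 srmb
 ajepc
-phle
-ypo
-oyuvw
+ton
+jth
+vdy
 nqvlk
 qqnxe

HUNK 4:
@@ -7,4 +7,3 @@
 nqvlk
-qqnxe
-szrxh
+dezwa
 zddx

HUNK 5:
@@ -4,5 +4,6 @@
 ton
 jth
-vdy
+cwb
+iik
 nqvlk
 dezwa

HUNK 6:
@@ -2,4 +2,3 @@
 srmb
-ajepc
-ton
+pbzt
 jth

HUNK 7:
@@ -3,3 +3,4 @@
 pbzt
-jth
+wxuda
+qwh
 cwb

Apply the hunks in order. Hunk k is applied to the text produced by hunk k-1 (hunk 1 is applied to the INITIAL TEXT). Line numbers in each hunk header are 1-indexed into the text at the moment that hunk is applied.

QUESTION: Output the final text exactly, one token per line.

Hunk 1: at line 6 remove [qqwmg,idax] add [nqvlk,qqnxe] -> 11 lines: vzmh dtj bhuq phle ypo oyuvw nqvlk qqnxe szrxh zddx botr
Hunk 2: at line 1 remove [dtj,bhuq] add [srmb,ajepc] -> 11 lines: vzmh srmb ajepc phle ypo oyuvw nqvlk qqnxe szrxh zddx botr
Hunk 3: at line 2 remove [phle,ypo,oyuvw] add [ton,jth,vdy] -> 11 lines: vzmh srmb ajepc ton jth vdy nqvlk qqnxe szrxh zddx botr
Hunk 4: at line 7 remove [qqnxe,szrxh] add [dezwa] -> 10 lines: vzmh srmb ajepc ton jth vdy nqvlk dezwa zddx botr
Hunk 5: at line 4 remove [vdy] add [cwb,iik] -> 11 lines: vzmh srmb ajepc ton jth cwb iik nqvlk dezwa zddx botr
Hunk 6: at line 2 remove [ajepc,ton] add [pbzt] -> 10 lines: vzmh srmb pbzt jth cwb iik nqvlk dezwa zddx botr
Hunk 7: at line 3 remove [jth] add [wxuda,qwh] -> 11 lines: vzmh srmb pbzt wxuda qwh cwb iik nqvlk dezwa zddx botr

Answer: vzmh
srmb
pbzt
wxuda
qwh
cwb
iik
nqvlk
dezwa
zddx
botr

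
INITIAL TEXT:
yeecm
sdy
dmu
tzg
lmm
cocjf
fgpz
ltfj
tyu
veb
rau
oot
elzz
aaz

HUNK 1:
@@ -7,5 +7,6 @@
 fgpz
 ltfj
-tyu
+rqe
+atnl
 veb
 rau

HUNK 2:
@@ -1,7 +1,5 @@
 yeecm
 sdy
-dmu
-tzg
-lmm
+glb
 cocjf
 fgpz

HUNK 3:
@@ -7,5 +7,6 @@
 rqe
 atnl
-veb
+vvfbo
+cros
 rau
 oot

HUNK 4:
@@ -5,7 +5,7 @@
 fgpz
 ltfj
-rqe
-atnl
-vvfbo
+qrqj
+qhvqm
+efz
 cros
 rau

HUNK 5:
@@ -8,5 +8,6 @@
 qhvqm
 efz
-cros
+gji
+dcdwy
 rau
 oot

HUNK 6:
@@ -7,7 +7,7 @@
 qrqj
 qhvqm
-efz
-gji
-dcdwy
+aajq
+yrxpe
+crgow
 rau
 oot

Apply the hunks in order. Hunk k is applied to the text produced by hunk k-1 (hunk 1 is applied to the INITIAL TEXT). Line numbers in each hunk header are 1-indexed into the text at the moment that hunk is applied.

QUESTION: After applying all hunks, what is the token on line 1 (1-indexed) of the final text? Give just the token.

Answer: yeecm

Derivation:
Hunk 1: at line 7 remove [tyu] add [rqe,atnl] -> 15 lines: yeecm sdy dmu tzg lmm cocjf fgpz ltfj rqe atnl veb rau oot elzz aaz
Hunk 2: at line 1 remove [dmu,tzg,lmm] add [glb] -> 13 lines: yeecm sdy glb cocjf fgpz ltfj rqe atnl veb rau oot elzz aaz
Hunk 3: at line 7 remove [veb] add [vvfbo,cros] -> 14 lines: yeecm sdy glb cocjf fgpz ltfj rqe atnl vvfbo cros rau oot elzz aaz
Hunk 4: at line 5 remove [rqe,atnl,vvfbo] add [qrqj,qhvqm,efz] -> 14 lines: yeecm sdy glb cocjf fgpz ltfj qrqj qhvqm efz cros rau oot elzz aaz
Hunk 5: at line 8 remove [cros] add [gji,dcdwy] -> 15 lines: yeecm sdy glb cocjf fgpz ltfj qrqj qhvqm efz gji dcdwy rau oot elzz aaz
Hunk 6: at line 7 remove [efz,gji,dcdwy] add [aajq,yrxpe,crgow] -> 15 lines: yeecm sdy glb cocjf fgpz ltfj qrqj qhvqm aajq yrxpe crgow rau oot elzz aaz
Final line 1: yeecm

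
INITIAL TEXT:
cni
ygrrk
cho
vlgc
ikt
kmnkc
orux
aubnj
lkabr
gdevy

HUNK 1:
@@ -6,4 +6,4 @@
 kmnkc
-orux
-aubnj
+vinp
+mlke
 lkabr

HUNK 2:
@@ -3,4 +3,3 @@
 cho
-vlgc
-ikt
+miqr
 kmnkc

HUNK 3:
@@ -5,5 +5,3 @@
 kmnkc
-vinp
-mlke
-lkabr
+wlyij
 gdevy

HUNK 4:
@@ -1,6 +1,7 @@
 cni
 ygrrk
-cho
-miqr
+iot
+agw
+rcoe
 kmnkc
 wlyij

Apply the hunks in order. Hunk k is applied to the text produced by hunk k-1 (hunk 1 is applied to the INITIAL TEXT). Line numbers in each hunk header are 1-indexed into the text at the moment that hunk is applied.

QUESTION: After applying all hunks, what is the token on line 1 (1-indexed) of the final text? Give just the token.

Hunk 1: at line 6 remove [orux,aubnj] add [vinp,mlke] -> 10 lines: cni ygrrk cho vlgc ikt kmnkc vinp mlke lkabr gdevy
Hunk 2: at line 3 remove [vlgc,ikt] add [miqr] -> 9 lines: cni ygrrk cho miqr kmnkc vinp mlke lkabr gdevy
Hunk 3: at line 5 remove [vinp,mlke,lkabr] add [wlyij] -> 7 lines: cni ygrrk cho miqr kmnkc wlyij gdevy
Hunk 4: at line 1 remove [cho,miqr] add [iot,agw,rcoe] -> 8 lines: cni ygrrk iot agw rcoe kmnkc wlyij gdevy
Final line 1: cni

Answer: cni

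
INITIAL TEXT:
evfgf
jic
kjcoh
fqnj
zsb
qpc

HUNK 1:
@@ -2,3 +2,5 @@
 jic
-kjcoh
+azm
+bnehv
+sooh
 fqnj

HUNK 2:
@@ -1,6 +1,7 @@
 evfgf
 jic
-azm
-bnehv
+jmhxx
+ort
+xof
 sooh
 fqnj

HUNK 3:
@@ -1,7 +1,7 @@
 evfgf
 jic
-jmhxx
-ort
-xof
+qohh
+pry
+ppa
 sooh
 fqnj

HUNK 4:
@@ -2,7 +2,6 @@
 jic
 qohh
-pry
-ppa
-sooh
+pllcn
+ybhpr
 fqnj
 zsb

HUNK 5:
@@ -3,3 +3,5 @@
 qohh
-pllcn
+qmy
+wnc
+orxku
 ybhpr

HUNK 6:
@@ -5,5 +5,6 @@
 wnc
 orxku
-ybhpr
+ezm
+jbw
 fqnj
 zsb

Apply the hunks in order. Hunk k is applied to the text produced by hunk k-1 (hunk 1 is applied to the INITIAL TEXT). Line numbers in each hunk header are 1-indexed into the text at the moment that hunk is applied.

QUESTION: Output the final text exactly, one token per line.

Answer: evfgf
jic
qohh
qmy
wnc
orxku
ezm
jbw
fqnj
zsb
qpc

Derivation:
Hunk 1: at line 2 remove [kjcoh] add [azm,bnehv,sooh] -> 8 lines: evfgf jic azm bnehv sooh fqnj zsb qpc
Hunk 2: at line 1 remove [azm,bnehv] add [jmhxx,ort,xof] -> 9 lines: evfgf jic jmhxx ort xof sooh fqnj zsb qpc
Hunk 3: at line 1 remove [jmhxx,ort,xof] add [qohh,pry,ppa] -> 9 lines: evfgf jic qohh pry ppa sooh fqnj zsb qpc
Hunk 4: at line 2 remove [pry,ppa,sooh] add [pllcn,ybhpr] -> 8 lines: evfgf jic qohh pllcn ybhpr fqnj zsb qpc
Hunk 5: at line 3 remove [pllcn] add [qmy,wnc,orxku] -> 10 lines: evfgf jic qohh qmy wnc orxku ybhpr fqnj zsb qpc
Hunk 6: at line 5 remove [ybhpr] add [ezm,jbw] -> 11 lines: evfgf jic qohh qmy wnc orxku ezm jbw fqnj zsb qpc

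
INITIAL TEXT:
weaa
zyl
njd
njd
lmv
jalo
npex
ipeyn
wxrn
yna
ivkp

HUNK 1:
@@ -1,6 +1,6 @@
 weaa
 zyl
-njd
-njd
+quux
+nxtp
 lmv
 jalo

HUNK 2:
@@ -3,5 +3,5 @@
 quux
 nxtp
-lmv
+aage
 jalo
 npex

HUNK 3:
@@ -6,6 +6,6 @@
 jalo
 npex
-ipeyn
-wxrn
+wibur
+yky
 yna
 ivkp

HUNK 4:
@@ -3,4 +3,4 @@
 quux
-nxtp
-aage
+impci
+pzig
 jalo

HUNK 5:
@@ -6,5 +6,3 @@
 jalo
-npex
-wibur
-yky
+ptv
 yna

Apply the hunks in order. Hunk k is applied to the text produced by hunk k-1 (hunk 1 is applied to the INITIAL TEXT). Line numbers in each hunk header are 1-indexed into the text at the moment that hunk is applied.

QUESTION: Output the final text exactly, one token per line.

Hunk 1: at line 1 remove [njd,njd] add [quux,nxtp] -> 11 lines: weaa zyl quux nxtp lmv jalo npex ipeyn wxrn yna ivkp
Hunk 2: at line 3 remove [lmv] add [aage] -> 11 lines: weaa zyl quux nxtp aage jalo npex ipeyn wxrn yna ivkp
Hunk 3: at line 6 remove [ipeyn,wxrn] add [wibur,yky] -> 11 lines: weaa zyl quux nxtp aage jalo npex wibur yky yna ivkp
Hunk 4: at line 3 remove [nxtp,aage] add [impci,pzig] -> 11 lines: weaa zyl quux impci pzig jalo npex wibur yky yna ivkp
Hunk 5: at line 6 remove [npex,wibur,yky] add [ptv] -> 9 lines: weaa zyl quux impci pzig jalo ptv yna ivkp

Answer: weaa
zyl
quux
impci
pzig
jalo
ptv
yna
ivkp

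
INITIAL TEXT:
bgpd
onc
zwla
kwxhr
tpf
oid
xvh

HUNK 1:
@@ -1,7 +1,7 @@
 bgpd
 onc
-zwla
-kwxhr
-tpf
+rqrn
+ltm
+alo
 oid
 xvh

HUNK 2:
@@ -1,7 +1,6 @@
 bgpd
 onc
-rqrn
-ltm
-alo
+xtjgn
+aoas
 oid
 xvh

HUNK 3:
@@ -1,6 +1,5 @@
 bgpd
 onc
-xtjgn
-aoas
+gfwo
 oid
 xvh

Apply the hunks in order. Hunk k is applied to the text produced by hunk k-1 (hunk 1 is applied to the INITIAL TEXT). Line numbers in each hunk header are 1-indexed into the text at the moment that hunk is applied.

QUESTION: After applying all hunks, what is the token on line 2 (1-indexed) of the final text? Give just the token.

Answer: onc

Derivation:
Hunk 1: at line 1 remove [zwla,kwxhr,tpf] add [rqrn,ltm,alo] -> 7 lines: bgpd onc rqrn ltm alo oid xvh
Hunk 2: at line 1 remove [rqrn,ltm,alo] add [xtjgn,aoas] -> 6 lines: bgpd onc xtjgn aoas oid xvh
Hunk 3: at line 1 remove [xtjgn,aoas] add [gfwo] -> 5 lines: bgpd onc gfwo oid xvh
Final line 2: onc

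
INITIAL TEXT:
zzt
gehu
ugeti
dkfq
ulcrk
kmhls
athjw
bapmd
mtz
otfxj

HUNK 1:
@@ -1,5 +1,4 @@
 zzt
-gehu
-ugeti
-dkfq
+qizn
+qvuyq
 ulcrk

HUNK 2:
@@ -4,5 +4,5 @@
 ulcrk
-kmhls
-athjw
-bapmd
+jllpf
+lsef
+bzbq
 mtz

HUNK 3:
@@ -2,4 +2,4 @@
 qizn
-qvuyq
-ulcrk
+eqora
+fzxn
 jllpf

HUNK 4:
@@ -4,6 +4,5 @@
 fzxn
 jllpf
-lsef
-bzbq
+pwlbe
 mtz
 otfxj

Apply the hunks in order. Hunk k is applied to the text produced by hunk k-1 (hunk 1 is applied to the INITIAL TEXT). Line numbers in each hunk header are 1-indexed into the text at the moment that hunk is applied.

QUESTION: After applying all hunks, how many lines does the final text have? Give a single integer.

Answer: 8

Derivation:
Hunk 1: at line 1 remove [gehu,ugeti,dkfq] add [qizn,qvuyq] -> 9 lines: zzt qizn qvuyq ulcrk kmhls athjw bapmd mtz otfxj
Hunk 2: at line 4 remove [kmhls,athjw,bapmd] add [jllpf,lsef,bzbq] -> 9 lines: zzt qizn qvuyq ulcrk jllpf lsef bzbq mtz otfxj
Hunk 3: at line 2 remove [qvuyq,ulcrk] add [eqora,fzxn] -> 9 lines: zzt qizn eqora fzxn jllpf lsef bzbq mtz otfxj
Hunk 4: at line 4 remove [lsef,bzbq] add [pwlbe] -> 8 lines: zzt qizn eqora fzxn jllpf pwlbe mtz otfxj
Final line count: 8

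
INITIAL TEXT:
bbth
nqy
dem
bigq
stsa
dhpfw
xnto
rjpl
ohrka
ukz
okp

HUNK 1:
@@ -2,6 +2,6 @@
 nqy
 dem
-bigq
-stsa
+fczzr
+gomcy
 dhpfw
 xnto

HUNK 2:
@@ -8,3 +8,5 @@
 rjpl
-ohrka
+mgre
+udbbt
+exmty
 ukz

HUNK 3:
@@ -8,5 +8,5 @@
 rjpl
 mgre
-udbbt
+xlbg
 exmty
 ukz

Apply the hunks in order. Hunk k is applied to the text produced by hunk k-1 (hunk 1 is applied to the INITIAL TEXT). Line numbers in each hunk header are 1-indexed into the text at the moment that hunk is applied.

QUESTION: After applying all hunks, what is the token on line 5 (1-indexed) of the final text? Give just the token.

Answer: gomcy

Derivation:
Hunk 1: at line 2 remove [bigq,stsa] add [fczzr,gomcy] -> 11 lines: bbth nqy dem fczzr gomcy dhpfw xnto rjpl ohrka ukz okp
Hunk 2: at line 8 remove [ohrka] add [mgre,udbbt,exmty] -> 13 lines: bbth nqy dem fczzr gomcy dhpfw xnto rjpl mgre udbbt exmty ukz okp
Hunk 3: at line 8 remove [udbbt] add [xlbg] -> 13 lines: bbth nqy dem fczzr gomcy dhpfw xnto rjpl mgre xlbg exmty ukz okp
Final line 5: gomcy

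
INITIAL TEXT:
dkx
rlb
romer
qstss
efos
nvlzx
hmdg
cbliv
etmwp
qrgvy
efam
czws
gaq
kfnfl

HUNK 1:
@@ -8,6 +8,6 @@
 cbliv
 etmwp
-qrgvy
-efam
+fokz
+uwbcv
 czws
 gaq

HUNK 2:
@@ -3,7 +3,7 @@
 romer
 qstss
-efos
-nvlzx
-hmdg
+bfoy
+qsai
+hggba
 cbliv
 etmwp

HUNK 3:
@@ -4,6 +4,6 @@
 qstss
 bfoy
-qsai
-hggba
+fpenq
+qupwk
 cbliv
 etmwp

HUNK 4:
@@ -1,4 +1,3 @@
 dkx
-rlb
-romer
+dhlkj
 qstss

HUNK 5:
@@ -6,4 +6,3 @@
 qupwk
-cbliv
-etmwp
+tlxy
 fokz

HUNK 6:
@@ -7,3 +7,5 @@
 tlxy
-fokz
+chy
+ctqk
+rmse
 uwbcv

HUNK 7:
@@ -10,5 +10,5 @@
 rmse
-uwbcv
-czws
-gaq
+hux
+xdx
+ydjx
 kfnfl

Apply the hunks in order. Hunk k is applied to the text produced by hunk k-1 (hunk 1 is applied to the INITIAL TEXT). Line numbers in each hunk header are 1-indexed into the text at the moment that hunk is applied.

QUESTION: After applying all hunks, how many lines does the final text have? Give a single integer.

Answer: 14

Derivation:
Hunk 1: at line 8 remove [qrgvy,efam] add [fokz,uwbcv] -> 14 lines: dkx rlb romer qstss efos nvlzx hmdg cbliv etmwp fokz uwbcv czws gaq kfnfl
Hunk 2: at line 3 remove [efos,nvlzx,hmdg] add [bfoy,qsai,hggba] -> 14 lines: dkx rlb romer qstss bfoy qsai hggba cbliv etmwp fokz uwbcv czws gaq kfnfl
Hunk 3: at line 4 remove [qsai,hggba] add [fpenq,qupwk] -> 14 lines: dkx rlb romer qstss bfoy fpenq qupwk cbliv etmwp fokz uwbcv czws gaq kfnfl
Hunk 4: at line 1 remove [rlb,romer] add [dhlkj] -> 13 lines: dkx dhlkj qstss bfoy fpenq qupwk cbliv etmwp fokz uwbcv czws gaq kfnfl
Hunk 5: at line 6 remove [cbliv,etmwp] add [tlxy] -> 12 lines: dkx dhlkj qstss bfoy fpenq qupwk tlxy fokz uwbcv czws gaq kfnfl
Hunk 6: at line 7 remove [fokz] add [chy,ctqk,rmse] -> 14 lines: dkx dhlkj qstss bfoy fpenq qupwk tlxy chy ctqk rmse uwbcv czws gaq kfnfl
Hunk 7: at line 10 remove [uwbcv,czws,gaq] add [hux,xdx,ydjx] -> 14 lines: dkx dhlkj qstss bfoy fpenq qupwk tlxy chy ctqk rmse hux xdx ydjx kfnfl
Final line count: 14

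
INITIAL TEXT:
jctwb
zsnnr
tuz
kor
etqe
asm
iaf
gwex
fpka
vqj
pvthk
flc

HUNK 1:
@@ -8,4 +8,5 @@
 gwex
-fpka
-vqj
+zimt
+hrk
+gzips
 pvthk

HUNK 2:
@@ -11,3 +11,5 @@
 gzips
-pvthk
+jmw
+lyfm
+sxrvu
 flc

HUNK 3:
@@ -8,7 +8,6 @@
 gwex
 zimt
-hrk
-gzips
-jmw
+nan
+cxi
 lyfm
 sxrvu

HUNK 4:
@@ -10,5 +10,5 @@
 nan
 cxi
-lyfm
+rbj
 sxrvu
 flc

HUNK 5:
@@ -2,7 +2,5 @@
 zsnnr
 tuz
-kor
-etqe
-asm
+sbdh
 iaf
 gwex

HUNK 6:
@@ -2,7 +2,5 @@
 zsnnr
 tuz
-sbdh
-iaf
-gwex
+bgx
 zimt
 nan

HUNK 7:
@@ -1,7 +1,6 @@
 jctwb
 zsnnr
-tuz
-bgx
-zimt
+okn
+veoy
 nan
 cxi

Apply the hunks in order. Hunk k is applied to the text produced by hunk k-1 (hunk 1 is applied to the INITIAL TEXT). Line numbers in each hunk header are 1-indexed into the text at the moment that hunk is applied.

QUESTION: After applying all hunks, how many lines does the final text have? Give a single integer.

Answer: 9

Derivation:
Hunk 1: at line 8 remove [fpka,vqj] add [zimt,hrk,gzips] -> 13 lines: jctwb zsnnr tuz kor etqe asm iaf gwex zimt hrk gzips pvthk flc
Hunk 2: at line 11 remove [pvthk] add [jmw,lyfm,sxrvu] -> 15 lines: jctwb zsnnr tuz kor etqe asm iaf gwex zimt hrk gzips jmw lyfm sxrvu flc
Hunk 3: at line 8 remove [hrk,gzips,jmw] add [nan,cxi] -> 14 lines: jctwb zsnnr tuz kor etqe asm iaf gwex zimt nan cxi lyfm sxrvu flc
Hunk 4: at line 10 remove [lyfm] add [rbj] -> 14 lines: jctwb zsnnr tuz kor etqe asm iaf gwex zimt nan cxi rbj sxrvu flc
Hunk 5: at line 2 remove [kor,etqe,asm] add [sbdh] -> 12 lines: jctwb zsnnr tuz sbdh iaf gwex zimt nan cxi rbj sxrvu flc
Hunk 6: at line 2 remove [sbdh,iaf,gwex] add [bgx] -> 10 lines: jctwb zsnnr tuz bgx zimt nan cxi rbj sxrvu flc
Hunk 7: at line 1 remove [tuz,bgx,zimt] add [okn,veoy] -> 9 lines: jctwb zsnnr okn veoy nan cxi rbj sxrvu flc
Final line count: 9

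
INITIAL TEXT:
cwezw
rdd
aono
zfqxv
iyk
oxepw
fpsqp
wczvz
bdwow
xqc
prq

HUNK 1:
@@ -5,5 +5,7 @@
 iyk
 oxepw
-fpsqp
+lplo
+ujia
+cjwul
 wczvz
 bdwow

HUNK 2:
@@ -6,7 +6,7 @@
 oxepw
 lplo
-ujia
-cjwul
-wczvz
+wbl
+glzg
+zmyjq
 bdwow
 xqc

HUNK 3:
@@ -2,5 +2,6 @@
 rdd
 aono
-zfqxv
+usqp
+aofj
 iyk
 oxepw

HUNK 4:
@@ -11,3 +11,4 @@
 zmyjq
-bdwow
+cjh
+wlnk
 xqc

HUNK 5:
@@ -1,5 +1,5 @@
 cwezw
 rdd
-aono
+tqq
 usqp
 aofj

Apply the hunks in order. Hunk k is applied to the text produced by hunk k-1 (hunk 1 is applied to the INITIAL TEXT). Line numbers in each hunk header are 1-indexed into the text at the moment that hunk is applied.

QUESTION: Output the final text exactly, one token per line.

Answer: cwezw
rdd
tqq
usqp
aofj
iyk
oxepw
lplo
wbl
glzg
zmyjq
cjh
wlnk
xqc
prq

Derivation:
Hunk 1: at line 5 remove [fpsqp] add [lplo,ujia,cjwul] -> 13 lines: cwezw rdd aono zfqxv iyk oxepw lplo ujia cjwul wczvz bdwow xqc prq
Hunk 2: at line 6 remove [ujia,cjwul,wczvz] add [wbl,glzg,zmyjq] -> 13 lines: cwezw rdd aono zfqxv iyk oxepw lplo wbl glzg zmyjq bdwow xqc prq
Hunk 3: at line 2 remove [zfqxv] add [usqp,aofj] -> 14 lines: cwezw rdd aono usqp aofj iyk oxepw lplo wbl glzg zmyjq bdwow xqc prq
Hunk 4: at line 11 remove [bdwow] add [cjh,wlnk] -> 15 lines: cwezw rdd aono usqp aofj iyk oxepw lplo wbl glzg zmyjq cjh wlnk xqc prq
Hunk 5: at line 1 remove [aono] add [tqq] -> 15 lines: cwezw rdd tqq usqp aofj iyk oxepw lplo wbl glzg zmyjq cjh wlnk xqc prq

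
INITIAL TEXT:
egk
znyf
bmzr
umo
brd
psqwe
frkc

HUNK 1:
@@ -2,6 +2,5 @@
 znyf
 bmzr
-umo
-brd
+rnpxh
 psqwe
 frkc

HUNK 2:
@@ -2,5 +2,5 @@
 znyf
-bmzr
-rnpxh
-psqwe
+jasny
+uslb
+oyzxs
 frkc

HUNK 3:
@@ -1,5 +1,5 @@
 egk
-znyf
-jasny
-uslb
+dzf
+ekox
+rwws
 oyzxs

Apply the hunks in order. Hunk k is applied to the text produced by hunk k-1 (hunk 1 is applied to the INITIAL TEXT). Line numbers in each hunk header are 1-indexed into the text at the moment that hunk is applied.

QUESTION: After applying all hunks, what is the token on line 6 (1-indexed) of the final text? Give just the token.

Answer: frkc

Derivation:
Hunk 1: at line 2 remove [umo,brd] add [rnpxh] -> 6 lines: egk znyf bmzr rnpxh psqwe frkc
Hunk 2: at line 2 remove [bmzr,rnpxh,psqwe] add [jasny,uslb,oyzxs] -> 6 lines: egk znyf jasny uslb oyzxs frkc
Hunk 3: at line 1 remove [znyf,jasny,uslb] add [dzf,ekox,rwws] -> 6 lines: egk dzf ekox rwws oyzxs frkc
Final line 6: frkc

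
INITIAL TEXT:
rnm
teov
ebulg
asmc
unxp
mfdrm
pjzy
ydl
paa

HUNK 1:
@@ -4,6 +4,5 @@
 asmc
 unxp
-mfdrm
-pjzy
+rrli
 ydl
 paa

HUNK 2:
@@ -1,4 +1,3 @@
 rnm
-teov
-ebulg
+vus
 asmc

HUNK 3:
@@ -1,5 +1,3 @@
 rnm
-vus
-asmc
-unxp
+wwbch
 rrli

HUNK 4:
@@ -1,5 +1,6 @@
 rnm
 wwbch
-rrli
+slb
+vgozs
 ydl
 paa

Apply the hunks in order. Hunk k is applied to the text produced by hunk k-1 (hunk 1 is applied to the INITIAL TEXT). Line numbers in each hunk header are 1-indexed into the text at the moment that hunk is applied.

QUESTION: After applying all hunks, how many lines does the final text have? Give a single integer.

Answer: 6

Derivation:
Hunk 1: at line 4 remove [mfdrm,pjzy] add [rrli] -> 8 lines: rnm teov ebulg asmc unxp rrli ydl paa
Hunk 2: at line 1 remove [teov,ebulg] add [vus] -> 7 lines: rnm vus asmc unxp rrli ydl paa
Hunk 3: at line 1 remove [vus,asmc,unxp] add [wwbch] -> 5 lines: rnm wwbch rrli ydl paa
Hunk 4: at line 1 remove [rrli] add [slb,vgozs] -> 6 lines: rnm wwbch slb vgozs ydl paa
Final line count: 6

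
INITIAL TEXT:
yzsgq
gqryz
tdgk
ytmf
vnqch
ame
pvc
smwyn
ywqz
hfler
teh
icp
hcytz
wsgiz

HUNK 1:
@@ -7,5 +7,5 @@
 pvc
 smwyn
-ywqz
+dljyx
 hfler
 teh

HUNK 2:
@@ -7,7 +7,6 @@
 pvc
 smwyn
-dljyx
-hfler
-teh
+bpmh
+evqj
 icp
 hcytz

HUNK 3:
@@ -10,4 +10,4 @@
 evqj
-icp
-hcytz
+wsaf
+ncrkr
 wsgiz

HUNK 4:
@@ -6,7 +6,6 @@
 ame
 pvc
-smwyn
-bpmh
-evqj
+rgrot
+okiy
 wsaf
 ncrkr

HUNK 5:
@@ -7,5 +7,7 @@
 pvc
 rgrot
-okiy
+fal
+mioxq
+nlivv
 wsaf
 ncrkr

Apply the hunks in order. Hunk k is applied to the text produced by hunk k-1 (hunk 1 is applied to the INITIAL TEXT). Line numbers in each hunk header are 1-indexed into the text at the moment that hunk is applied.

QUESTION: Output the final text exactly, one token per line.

Hunk 1: at line 7 remove [ywqz] add [dljyx] -> 14 lines: yzsgq gqryz tdgk ytmf vnqch ame pvc smwyn dljyx hfler teh icp hcytz wsgiz
Hunk 2: at line 7 remove [dljyx,hfler,teh] add [bpmh,evqj] -> 13 lines: yzsgq gqryz tdgk ytmf vnqch ame pvc smwyn bpmh evqj icp hcytz wsgiz
Hunk 3: at line 10 remove [icp,hcytz] add [wsaf,ncrkr] -> 13 lines: yzsgq gqryz tdgk ytmf vnqch ame pvc smwyn bpmh evqj wsaf ncrkr wsgiz
Hunk 4: at line 6 remove [smwyn,bpmh,evqj] add [rgrot,okiy] -> 12 lines: yzsgq gqryz tdgk ytmf vnqch ame pvc rgrot okiy wsaf ncrkr wsgiz
Hunk 5: at line 7 remove [okiy] add [fal,mioxq,nlivv] -> 14 lines: yzsgq gqryz tdgk ytmf vnqch ame pvc rgrot fal mioxq nlivv wsaf ncrkr wsgiz

Answer: yzsgq
gqryz
tdgk
ytmf
vnqch
ame
pvc
rgrot
fal
mioxq
nlivv
wsaf
ncrkr
wsgiz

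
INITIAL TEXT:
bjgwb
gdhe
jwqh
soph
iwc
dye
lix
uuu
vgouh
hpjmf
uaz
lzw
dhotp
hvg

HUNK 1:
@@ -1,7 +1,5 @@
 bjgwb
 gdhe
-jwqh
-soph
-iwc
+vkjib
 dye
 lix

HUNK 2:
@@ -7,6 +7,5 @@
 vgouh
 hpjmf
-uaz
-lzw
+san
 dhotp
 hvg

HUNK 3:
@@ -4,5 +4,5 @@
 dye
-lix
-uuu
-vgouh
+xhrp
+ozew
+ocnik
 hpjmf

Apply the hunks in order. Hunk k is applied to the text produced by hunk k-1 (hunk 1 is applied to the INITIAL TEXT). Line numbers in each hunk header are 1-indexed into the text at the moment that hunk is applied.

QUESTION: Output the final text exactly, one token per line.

Hunk 1: at line 1 remove [jwqh,soph,iwc] add [vkjib] -> 12 lines: bjgwb gdhe vkjib dye lix uuu vgouh hpjmf uaz lzw dhotp hvg
Hunk 2: at line 7 remove [uaz,lzw] add [san] -> 11 lines: bjgwb gdhe vkjib dye lix uuu vgouh hpjmf san dhotp hvg
Hunk 3: at line 4 remove [lix,uuu,vgouh] add [xhrp,ozew,ocnik] -> 11 lines: bjgwb gdhe vkjib dye xhrp ozew ocnik hpjmf san dhotp hvg

Answer: bjgwb
gdhe
vkjib
dye
xhrp
ozew
ocnik
hpjmf
san
dhotp
hvg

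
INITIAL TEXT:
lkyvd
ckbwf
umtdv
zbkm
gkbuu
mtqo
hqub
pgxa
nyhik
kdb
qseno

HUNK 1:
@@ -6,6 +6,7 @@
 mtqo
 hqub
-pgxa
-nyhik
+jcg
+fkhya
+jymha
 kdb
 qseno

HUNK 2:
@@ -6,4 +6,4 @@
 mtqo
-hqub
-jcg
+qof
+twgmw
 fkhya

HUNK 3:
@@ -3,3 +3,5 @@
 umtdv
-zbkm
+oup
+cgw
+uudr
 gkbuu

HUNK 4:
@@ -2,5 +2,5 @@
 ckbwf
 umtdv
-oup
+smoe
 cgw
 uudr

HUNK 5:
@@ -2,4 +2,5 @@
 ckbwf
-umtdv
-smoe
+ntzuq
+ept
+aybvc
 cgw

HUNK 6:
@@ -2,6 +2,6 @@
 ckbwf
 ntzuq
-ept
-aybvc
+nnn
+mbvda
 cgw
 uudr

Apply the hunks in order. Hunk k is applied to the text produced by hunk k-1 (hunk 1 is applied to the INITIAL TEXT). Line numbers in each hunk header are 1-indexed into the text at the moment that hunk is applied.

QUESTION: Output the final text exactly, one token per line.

Hunk 1: at line 6 remove [pgxa,nyhik] add [jcg,fkhya,jymha] -> 12 lines: lkyvd ckbwf umtdv zbkm gkbuu mtqo hqub jcg fkhya jymha kdb qseno
Hunk 2: at line 6 remove [hqub,jcg] add [qof,twgmw] -> 12 lines: lkyvd ckbwf umtdv zbkm gkbuu mtqo qof twgmw fkhya jymha kdb qseno
Hunk 3: at line 3 remove [zbkm] add [oup,cgw,uudr] -> 14 lines: lkyvd ckbwf umtdv oup cgw uudr gkbuu mtqo qof twgmw fkhya jymha kdb qseno
Hunk 4: at line 2 remove [oup] add [smoe] -> 14 lines: lkyvd ckbwf umtdv smoe cgw uudr gkbuu mtqo qof twgmw fkhya jymha kdb qseno
Hunk 5: at line 2 remove [umtdv,smoe] add [ntzuq,ept,aybvc] -> 15 lines: lkyvd ckbwf ntzuq ept aybvc cgw uudr gkbuu mtqo qof twgmw fkhya jymha kdb qseno
Hunk 6: at line 2 remove [ept,aybvc] add [nnn,mbvda] -> 15 lines: lkyvd ckbwf ntzuq nnn mbvda cgw uudr gkbuu mtqo qof twgmw fkhya jymha kdb qseno

Answer: lkyvd
ckbwf
ntzuq
nnn
mbvda
cgw
uudr
gkbuu
mtqo
qof
twgmw
fkhya
jymha
kdb
qseno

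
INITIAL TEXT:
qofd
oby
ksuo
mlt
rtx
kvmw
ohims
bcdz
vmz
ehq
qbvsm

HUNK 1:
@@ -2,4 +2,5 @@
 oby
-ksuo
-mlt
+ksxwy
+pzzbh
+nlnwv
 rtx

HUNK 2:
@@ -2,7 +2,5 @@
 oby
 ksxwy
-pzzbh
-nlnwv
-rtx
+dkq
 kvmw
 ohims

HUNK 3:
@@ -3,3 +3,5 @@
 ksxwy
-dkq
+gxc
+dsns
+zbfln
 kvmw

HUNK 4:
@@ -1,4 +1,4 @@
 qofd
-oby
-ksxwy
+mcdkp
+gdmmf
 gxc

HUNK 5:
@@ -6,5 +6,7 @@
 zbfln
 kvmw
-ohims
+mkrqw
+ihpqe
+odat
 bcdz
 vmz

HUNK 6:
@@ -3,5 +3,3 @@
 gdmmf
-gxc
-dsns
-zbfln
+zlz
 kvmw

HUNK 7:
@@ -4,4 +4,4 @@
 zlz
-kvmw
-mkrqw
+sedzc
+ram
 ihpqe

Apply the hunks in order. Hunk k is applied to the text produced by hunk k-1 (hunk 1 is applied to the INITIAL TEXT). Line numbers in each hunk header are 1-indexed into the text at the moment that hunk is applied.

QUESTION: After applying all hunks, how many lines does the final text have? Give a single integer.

Answer: 12

Derivation:
Hunk 1: at line 2 remove [ksuo,mlt] add [ksxwy,pzzbh,nlnwv] -> 12 lines: qofd oby ksxwy pzzbh nlnwv rtx kvmw ohims bcdz vmz ehq qbvsm
Hunk 2: at line 2 remove [pzzbh,nlnwv,rtx] add [dkq] -> 10 lines: qofd oby ksxwy dkq kvmw ohims bcdz vmz ehq qbvsm
Hunk 3: at line 3 remove [dkq] add [gxc,dsns,zbfln] -> 12 lines: qofd oby ksxwy gxc dsns zbfln kvmw ohims bcdz vmz ehq qbvsm
Hunk 4: at line 1 remove [oby,ksxwy] add [mcdkp,gdmmf] -> 12 lines: qofd mcdkp gdmmf gxc dsns zbfln kvmw ohims bcdz vmz ehq qbvsm
Hunk 5: at line 6 remove [ohims] add [mkrqw,ihpqe,odat] -> 14 lines: qofd mcdkp gdmmf gxc dsns zbfln kvmw mkrqw ihpqe odat bcdz vmz ehq qbvsm
Hunk 6: at line 3 remove [gxc,dsns,zbfln] add [zlz] -> 12 lines: qofd mcdkp gdmmf zlz kvmw mkrqw ihpqe odat bcdz vmz ehq qbvsm
Hunk 7: at line 4 remove [kvmw,mkrqw] add [sedzc,ram] -> 12 lines: qofd mcdkp gdmmf zlz sedzc ram ihpqe odat bcdz vmz ehq qbvsm
Final line count: 12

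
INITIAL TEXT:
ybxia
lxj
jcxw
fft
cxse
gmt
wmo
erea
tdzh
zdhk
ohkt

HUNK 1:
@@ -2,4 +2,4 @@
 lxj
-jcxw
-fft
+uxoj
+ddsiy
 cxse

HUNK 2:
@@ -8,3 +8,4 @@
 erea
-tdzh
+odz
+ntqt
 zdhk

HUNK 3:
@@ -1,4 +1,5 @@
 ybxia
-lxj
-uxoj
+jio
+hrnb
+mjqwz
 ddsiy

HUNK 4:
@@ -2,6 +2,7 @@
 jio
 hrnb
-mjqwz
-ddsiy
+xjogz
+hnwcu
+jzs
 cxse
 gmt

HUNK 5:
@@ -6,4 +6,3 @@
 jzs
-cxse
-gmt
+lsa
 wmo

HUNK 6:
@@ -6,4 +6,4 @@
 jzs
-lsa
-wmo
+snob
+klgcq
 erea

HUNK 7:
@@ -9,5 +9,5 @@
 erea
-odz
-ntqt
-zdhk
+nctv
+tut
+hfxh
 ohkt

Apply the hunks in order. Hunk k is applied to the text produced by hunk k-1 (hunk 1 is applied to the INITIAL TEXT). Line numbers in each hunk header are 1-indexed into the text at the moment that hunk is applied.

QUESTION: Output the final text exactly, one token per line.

Answer: ybxia
jio
hrnb
xjogz
hnwcu
jzs
snob
klgcq
erea
nctv
tut
hfxh
ohkt

Derivation:
Hunk 1: at line 2 remove [jcxw,fft] add [uxoj,ddsiy] -> 11 lines: ybxia lxj uxoj ddsiy cxse gmt wmo erea tdzh zdhk ohkt
Hunk 2: at line 8 remove [tdzh] add [odz,ntqt] -> 12 lines: ybxia lxj uxoj ddsiy cxse gmt wmo erea odz ntqt zdhk ohkt
Hunk 3: at line 1 remove [lxj,uxoj] add [jio,hrnb,mjqwz] -> 13 lines: ybxia jio hrnb mjqwz ddsiy cxse gmt wmo erea odz ntqt zdhk ohkt
Hunk 4: at line 2 remove [mjqwz,ddsiy] add [xjogz,hnwcu,jzs] -> 14 lines: ybxia jio hrnb xjogz hnwcu jzs cxse gmt wmo erea odz ntqt zdhk ohkt
Hunk 5: at line 6 remove [cxse,gmt] add [lsa] -> 13 lines: ybxia jio hrnb xjogz hnwcu jzs lsa wmo erea odz ntqt zdhk ohkt
Hunk 6: at line 6 remove [lsa,wmo] add [snob,klgcq] -> 13 lines: ybxia jio hrnb xjogz hnwcu jzs snob klgcq erea odz ntqt zdhk ohkt
Hunk 7: at line 9 remove [odz,ntqt,zdhk] add [nctv,tut,hfxh] -> 13 lines: ybxia jio hrnb xjogz hnwcu jzs snob klgcq erea nctv tut hfxh ohkt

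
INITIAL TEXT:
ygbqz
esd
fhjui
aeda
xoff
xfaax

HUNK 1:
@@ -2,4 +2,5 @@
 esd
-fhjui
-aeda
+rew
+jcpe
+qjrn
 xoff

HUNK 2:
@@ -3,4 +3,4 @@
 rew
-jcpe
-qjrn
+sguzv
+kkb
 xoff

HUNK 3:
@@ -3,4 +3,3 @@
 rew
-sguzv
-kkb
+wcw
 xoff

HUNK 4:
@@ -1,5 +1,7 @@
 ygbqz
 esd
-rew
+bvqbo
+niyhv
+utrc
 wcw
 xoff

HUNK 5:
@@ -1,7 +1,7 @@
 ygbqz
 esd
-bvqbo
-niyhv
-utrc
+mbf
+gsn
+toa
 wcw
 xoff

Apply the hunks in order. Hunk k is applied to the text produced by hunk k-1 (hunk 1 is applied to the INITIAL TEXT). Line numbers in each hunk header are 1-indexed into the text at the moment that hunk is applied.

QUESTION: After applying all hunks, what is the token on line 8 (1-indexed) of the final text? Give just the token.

Answer: xfaax

Derivation:
Hunk 1: at line 2 remove [fhjui,aeda] add [rew,jcpe,qjrn] -> 7 lines: ygbqz esd rew jcpe qjrn xoff xfaax
Hunk 2: at line 3 remove [jcpe,qjrn] add [sguzv,kkb] -> 7 lines: ygbqz esd rew sguzv kkb xoff xfaax
Hunk 3: at line 3 remove [sguzv,kkb] add [wcw] -> 6 lines: ygbqz esd rew wcw xoff xfaax
Hunk 4: at line 1 remove [rew] add [bvqbo,niyhv,utrc] -> 8 lines: ygbqz esd bvqbo niyhv utrc wcw xoff xfaax
Hunk 5: at line 1 remove [bvqbo,niyhv,utrc] add [mbf,gsn,toa] -> 8 lines: ygbqz esd mbf gsn toa wcw xoff xfaax
Final line 8: xfaax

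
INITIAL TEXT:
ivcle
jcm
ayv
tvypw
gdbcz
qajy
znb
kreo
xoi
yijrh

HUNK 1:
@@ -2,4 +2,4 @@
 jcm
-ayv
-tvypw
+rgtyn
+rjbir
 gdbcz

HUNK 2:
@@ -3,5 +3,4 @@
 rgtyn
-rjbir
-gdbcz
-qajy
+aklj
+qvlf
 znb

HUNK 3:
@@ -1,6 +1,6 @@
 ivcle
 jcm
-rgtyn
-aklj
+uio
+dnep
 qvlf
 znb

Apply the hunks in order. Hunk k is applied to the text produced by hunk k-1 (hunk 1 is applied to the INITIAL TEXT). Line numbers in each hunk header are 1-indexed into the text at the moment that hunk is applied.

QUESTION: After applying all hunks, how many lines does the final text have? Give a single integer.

Answer: 9

Derivation:
Hunk 1: at line 2 remove [ayv,tvypw] add [rgtyn,rjbir] -> 10 lines: ivcle jcm rgtyn rjbir gdbcz qajy znb kreo xoi yijrh
Hunk 2: at line 3 remove [rjbir,gdbcz,qajy] add [aklj,qvlf] -> 9 lines: ivcle jcm rgtyn aklj qvlf znb kreo xoi yijrh
Hunk 3: at line 1 remove [rgtyn,aklj] add [uio,dnep] -> 9 lines: ivcle jcm uio dnep qvlf znb kreo xoi yijrh
Final line count: 9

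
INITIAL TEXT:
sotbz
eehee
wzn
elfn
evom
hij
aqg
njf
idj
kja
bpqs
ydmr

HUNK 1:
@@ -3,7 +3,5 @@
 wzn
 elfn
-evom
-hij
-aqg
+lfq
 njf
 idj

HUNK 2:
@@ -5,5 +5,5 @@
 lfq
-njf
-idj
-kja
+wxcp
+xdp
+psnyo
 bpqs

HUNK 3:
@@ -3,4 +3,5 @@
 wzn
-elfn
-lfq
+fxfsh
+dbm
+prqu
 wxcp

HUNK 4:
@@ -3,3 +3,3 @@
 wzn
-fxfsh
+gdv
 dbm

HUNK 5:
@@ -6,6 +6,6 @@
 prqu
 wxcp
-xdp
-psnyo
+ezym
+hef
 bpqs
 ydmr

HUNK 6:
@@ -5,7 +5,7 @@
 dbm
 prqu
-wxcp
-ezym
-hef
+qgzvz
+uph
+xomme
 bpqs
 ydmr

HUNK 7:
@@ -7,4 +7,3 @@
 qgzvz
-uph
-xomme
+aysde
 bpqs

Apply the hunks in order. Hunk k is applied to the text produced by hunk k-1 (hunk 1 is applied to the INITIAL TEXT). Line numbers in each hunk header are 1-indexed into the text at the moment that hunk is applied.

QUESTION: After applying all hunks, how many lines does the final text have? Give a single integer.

Hunk 1: at line 3 remove [evom,hij,aqg] add [lfq] -> 10 lines: sotbz eehee wzn elfn lfq njf idj kja bpqs ydmr
Hunk 2: at line 5 remove [njf,idj,kja] add [wxcp,xdp,psnyo] -> 10 lines: sotbz eehee wzn elfn lfq wxcp xdp psnyo bpqs ydmr
Hunk 3: at line 3 remove [elfn,lfq] add [fxfsh,dbm,prqu] -> 11 lines: sotbz eehee wzn fxfsh dbm prqu wxcp xdp psnyo bpqs ydmr
Hunk 4: at line 3 remove [fxfsh] add [gdv] -> 11 lines: sotbz eehee wzn gdv dbm prqu wxcp xdp psnyo bpqs ydmr
Hunk 5: at line 6 remove [xdp,psnyo] add [ezym,hef] -> 11 lines: sotbz eehee wzn gdv dbm prqu wxcp ezym hef bpqs ydmr
Hunk 6: at line 5 remove [wxcp,ezym,hef] add [qgzvz,uph,xomme] -> 11 lines: sotbz eehee wzn gdv dbm prqu qgzvz uph xomme bpqs ydmr
Hunk 7: at line 7 remove [uph,xomme] add [aysde] -> 10 lines: sotbz eehee wzn gdv dbm prqu qgzvz aysde bpqs ydmr
Final line count: 10

Answer: 10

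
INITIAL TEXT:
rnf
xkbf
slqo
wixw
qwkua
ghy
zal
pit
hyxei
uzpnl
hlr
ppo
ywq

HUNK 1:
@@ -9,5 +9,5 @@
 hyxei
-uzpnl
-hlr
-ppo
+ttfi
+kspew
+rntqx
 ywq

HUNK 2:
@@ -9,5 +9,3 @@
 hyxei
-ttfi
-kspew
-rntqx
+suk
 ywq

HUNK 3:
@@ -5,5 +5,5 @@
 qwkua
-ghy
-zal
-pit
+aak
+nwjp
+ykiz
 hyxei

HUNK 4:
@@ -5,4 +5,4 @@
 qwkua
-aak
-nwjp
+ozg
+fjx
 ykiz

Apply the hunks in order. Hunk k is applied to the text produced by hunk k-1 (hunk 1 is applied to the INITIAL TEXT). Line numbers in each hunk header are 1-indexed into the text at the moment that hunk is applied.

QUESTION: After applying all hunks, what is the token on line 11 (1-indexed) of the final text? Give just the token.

Answer: ywq

Derivation:
Hunk 1: at line 9 remove [uzpnl,hlr,ppo] add [ttfi,kspew,rntqx] -> 13 lines: rnf xkbf slqo wixw qwkua ghy zal pit hyxei ttfi kspew rntqx ywq
Hunk 2: at line 9 remove [ttfi,kspew,rntqx] add [suk] -> 11 lines: rnf xkbf slqo wixw qwkua ghy zal pit hyxei suk ywq
Hunk 3: at line 5 remove [ghy,zal,pit] add [aak,nwjp,ykiz] -> 11 lines: rnf xkbf slqo wixw qwkua aak nwjp ykiz hyxei suk ywq
Hunk 4: at line 5 remove [aak,nwjp] add [ozg,fjx] -> 11 lines: rnf xkbf slqo wixw qwkua ozg fjx ykiz hyxei suk ywq
Final line 11: ywq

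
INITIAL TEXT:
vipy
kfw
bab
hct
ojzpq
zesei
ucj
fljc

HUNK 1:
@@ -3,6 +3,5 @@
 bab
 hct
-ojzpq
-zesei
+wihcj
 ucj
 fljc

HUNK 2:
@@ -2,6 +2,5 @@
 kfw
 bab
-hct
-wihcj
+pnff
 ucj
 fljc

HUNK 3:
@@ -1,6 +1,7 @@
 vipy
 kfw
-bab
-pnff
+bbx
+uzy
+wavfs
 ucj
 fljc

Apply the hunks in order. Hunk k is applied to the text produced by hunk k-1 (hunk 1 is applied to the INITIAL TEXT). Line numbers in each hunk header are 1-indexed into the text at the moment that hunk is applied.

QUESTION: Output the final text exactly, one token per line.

Answer: vipy
kfw
bbx
uzy
wavfs
ucj
fljc

Derivation:
Hunk 1: at line 3 remove [ojzpq,zesei] add [wihcj] -> 7 lines: vipy kfw bab hct wihcj ucj fljc
Hunk 2: at line 2 remove [hct,wihcj] add [pnff] -> 6 lines: vipy kfw bab pnff ucj fljc
Hunk 3: at line 1 remove [bab,pnff] add [bbx,uzy,wavfs] -> 7 lines: vipy kfw bbx uzy wavfs ucj fljc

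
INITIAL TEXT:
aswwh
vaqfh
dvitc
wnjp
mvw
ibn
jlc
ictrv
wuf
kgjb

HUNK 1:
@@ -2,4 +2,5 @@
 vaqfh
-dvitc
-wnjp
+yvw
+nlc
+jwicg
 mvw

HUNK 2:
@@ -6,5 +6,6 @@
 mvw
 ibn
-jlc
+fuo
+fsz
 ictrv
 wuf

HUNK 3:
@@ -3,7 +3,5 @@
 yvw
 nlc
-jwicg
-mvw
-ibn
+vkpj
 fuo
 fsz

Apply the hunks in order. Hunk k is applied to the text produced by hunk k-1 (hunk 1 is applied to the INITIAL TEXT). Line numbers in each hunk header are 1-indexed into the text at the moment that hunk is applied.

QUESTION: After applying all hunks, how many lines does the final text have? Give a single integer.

Hunk 1: at line 2 remove [dvitc,wnjp] add [yvw,nlc,jwicg] -> 11 lines: aswwh vaqfh yvw nlc jwicg mvw ibn jlc ictrv wuf kgjb
Hunk 2: at line 6 remove [jlc] add [fuo,fsz] -> 12 lines: aswwh vaqfh yvw nlc jwicg mvw ibn fuo fsz ictrv wuf kgjb
Hunk 3: at line 3 remove [jwicg,mvw,ibn] add [vkpj] -> 10 lines: aswwh vaqfh yvw nlc vkpj fuo fsz ictrv wuf kgjb
Final line count: 10

Answer: 10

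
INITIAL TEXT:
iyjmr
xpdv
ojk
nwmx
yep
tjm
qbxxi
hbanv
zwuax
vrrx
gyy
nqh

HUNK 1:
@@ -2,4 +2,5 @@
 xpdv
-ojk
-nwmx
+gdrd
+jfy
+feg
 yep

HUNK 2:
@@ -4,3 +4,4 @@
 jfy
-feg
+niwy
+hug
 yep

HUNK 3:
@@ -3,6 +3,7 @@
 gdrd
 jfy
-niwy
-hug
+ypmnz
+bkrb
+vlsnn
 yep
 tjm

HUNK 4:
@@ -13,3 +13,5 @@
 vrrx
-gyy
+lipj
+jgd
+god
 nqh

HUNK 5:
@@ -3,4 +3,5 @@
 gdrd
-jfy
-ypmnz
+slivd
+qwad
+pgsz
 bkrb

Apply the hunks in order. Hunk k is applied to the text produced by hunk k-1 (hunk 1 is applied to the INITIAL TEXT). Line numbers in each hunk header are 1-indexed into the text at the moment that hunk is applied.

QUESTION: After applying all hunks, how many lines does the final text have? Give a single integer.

Answer: 18

Derivation:
Hunk 1: at line 2 remove [ojk,nwmx] add [gdrd,jfy,feg] -> 13 lines: iyjmr xpdv gdrd jfy feg yep tjm qbxxi hbanv zwuax vrrx gyy nqh
Hunk 2: at line 4 remove [feg] add [niwy,hug] -> 14 lines: iyjmr xpdv gdrd jfy niwy hug yep tjm qbxxi hbanv zwuax vrrx gyy nqh
Hunk 3: at line 3 remove [niwy,hug] add [ypmnz,bkrb,vlsnn] -> 15 lines: iyjmr xpdv gdrd jfy ypmnz bkrb vlsnn yep tjm qbxxi hbanv zwuax vrrx gyy nqh
Hunk 4: at line 13 remove [gyy] add [lipj,jgd,god] -> 17 lines: iyjmr xpdv gdrd jfy ypmnz bkrb vlsnn yep tjm qbxxi hbanv zwuax vrrx lipj jgd god nqh
Hunk 5: at line 3 remove [jfy,ypmnz] add [slivd,qwad,pgsz] -> 18 lines: iyjmr xpdv gdrd slivd qwad pgsz bkrb vlsnn yep tjm qbxxi hbanv zwuax vrrx lipj jgd god nqh
Final line count: 18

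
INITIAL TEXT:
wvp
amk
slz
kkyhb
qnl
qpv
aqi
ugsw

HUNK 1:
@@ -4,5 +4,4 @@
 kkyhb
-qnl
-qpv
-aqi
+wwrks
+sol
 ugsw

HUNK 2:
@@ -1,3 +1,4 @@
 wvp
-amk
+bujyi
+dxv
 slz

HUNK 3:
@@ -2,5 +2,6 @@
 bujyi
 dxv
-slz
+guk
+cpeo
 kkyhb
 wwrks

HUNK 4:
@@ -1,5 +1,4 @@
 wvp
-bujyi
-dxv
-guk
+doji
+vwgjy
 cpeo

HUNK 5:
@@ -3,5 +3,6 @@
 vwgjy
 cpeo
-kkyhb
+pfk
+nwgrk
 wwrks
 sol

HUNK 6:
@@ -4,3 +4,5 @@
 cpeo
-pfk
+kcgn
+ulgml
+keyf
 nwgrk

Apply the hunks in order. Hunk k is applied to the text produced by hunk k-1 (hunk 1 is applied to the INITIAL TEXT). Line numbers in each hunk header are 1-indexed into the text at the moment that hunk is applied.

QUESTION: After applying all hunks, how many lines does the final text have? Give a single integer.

Hunk 1: at line 4 remove [qnl,qpv,aqi] add [wwrks,sol] -> 7 lines: wvp amk slz kkyhb wwrks sol ugsw
Hunk 2: at line 1 remove [amk] add [bujyi,dxv] -> 8 lines: wvp bujyi dxv slz kkyhb wwrks sol ugsw
Hunk 3: at line 2 remove [slz] add [guk,cpeo] -> 9 lines: wvp bujyi dxv guk cpeo kkyhb wwrks sol ugsw
Hunk 4: at line 1 remove [bujyi,dxv,guk] add [doji,vwgjy] -> 8 lines: wvp doji vwgjy cpeo kkyhb wwrks sol ugsw
Hunk 5: at line 3 remove [kkyhb] add [pfk,nwgrk] -> 9 lines: wvp doji vwgjy cpeo pfk nwgrk wwrks sol ugsw
Hunk 6: at line 4 remove [pfk] add [kcgn,ulgml,keyf] -> 11 lines: wvp doji vwgjy cpeo kcgn ulgml keyf nwgrk wwrks sol ugsw
Final line count: 11

Answer: 11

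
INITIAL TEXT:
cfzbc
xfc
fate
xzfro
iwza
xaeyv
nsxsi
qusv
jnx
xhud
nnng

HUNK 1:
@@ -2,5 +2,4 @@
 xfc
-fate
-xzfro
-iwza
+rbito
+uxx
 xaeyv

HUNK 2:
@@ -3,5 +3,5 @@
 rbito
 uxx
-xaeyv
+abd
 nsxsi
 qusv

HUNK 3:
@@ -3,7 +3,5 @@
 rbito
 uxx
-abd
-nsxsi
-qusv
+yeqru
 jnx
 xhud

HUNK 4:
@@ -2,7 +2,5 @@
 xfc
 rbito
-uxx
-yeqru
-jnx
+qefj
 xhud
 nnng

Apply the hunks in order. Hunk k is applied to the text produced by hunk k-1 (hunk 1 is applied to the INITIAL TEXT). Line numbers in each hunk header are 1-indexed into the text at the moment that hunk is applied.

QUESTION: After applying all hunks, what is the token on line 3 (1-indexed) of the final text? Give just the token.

Hunk 1: at line 2 remove [fate,xzfro,iwza] add [rbito,uxx] -> 10 lines: cfzbc xfc rbito uxx xaeyv nsxsi qusv jnx xhud nnng
Hunk 2: at line 3 remove [xaeyv] add [abd] -> 10 lines: cfzbc xfc rbito uxx abd nsxsi qusv jnx xhud nnng
Hunk 3: at line 3 remove [abd,nsxsi,qusv] add [yeqru] -> 8 lines: cfzbc xfc rbito uxx yeqru jnx xhud nnng
Hunk 4: at line 2 remove [uxx,yeqru,jnx] add [qefj] -> 6 lines: cfzbc xfc rbito qefj xhud nnng
Final line 3: rbito

Answer: rbito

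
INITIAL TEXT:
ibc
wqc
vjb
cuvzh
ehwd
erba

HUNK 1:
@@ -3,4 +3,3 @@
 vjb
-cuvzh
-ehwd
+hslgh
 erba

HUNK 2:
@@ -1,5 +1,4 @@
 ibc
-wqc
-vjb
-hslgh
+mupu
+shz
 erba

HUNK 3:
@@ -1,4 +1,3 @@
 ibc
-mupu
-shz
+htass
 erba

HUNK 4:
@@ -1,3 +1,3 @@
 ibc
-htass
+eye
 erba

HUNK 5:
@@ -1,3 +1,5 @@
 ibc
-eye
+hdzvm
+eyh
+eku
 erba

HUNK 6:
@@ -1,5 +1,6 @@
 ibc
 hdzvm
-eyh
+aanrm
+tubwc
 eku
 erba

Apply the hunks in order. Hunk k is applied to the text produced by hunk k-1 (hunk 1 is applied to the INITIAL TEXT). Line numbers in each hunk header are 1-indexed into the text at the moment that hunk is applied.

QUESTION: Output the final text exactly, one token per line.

Hunk 1: at line 3 remove [cuvzh,ehwd] add [hslgh] -> 5 lines: ibc wqc vjb hslgh erba
Hunk 2: at line 1 remove [wqc,vjb,hslgh] add [mupu,shz] -> 4 lines: ibc mupu shz erba
Hunk 3: at line 1 remove [mupu,shz] add [htass] -> 3 lines: ibc htass erba
Hunk 4: at line 1 remove [htass] add [eye] -> 3 lines: ibc eye erba
Hunk 5: at line 1 remove [eye] add [hdzvm,eyh,eku] -> 5 lines: ibc hdzvm eyh eku erba
Hunk 6: at line 1 remove [eyh] add [aanrm,tubwc] -> 6 lines: ibc hdzvm aanrm tubwc eku erba

Answer: ibc
hdzvm
aanrm
tubwc
eku
erba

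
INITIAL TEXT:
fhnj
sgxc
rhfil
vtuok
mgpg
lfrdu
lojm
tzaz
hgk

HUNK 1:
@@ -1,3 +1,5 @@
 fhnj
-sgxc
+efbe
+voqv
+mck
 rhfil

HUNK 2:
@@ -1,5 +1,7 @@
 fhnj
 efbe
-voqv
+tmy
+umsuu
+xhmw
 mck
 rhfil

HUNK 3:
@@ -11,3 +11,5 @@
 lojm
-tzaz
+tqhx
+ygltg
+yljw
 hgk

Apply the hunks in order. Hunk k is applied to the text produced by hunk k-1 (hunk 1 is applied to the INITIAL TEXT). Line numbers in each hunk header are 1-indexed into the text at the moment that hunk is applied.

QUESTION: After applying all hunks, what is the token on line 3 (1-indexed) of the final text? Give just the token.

Hunk 1: at line 1 remove [sgxc] add [efbe,voqv,mck] -> 11 lines: fhnj efbe voqv mck rhfil vtuok mgpg lfrdu lojm tzaz hgk
Hunk 2: at line 1 remove [voqv] add [tmy,umsuu,xhmw] -> 13 lines: fhnj efbe tmy umsuu xhmw mck rhfil vtuok mgpg lfrdu lojm tzaz hgk
Hunk 3: at line 11 remove [tzaz] add [tqhx,ygltg,yljw] -> 15 lines: fhnj efbe tmy umsuu xhmw mck rhfil vtuok mgpg lfrdu lojm tqhx ygltg yljw hgk
Final line 3: tmy

Answer: tmy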